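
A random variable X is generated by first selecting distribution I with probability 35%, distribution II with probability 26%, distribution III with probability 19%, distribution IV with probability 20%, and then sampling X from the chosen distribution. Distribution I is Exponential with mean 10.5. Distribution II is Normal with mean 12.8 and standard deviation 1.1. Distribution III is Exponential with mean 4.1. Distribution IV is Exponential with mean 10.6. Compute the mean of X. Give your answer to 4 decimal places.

Component means — I: 10.5; II: 12.8; III: 4.1; IV: 10.6.
E[X] = 0.35·10.5 + 0.26·12.8 + 0.19·4.1 + 0.2·10.6 = 9.902.

9.9020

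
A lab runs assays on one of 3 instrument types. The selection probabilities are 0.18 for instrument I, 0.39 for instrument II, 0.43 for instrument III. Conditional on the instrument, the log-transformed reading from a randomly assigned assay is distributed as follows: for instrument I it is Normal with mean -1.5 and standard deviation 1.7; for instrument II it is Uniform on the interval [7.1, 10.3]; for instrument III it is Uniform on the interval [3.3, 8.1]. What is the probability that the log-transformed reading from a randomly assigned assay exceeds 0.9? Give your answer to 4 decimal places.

Conditional on each instrument, P(X > 0.9): I: 0.0790096; II: 1; III: 1.
By total probability, P(X > 0.9) = 0.18·0.0790096 + 0.39·1 + 0.43·1 = 0.834222.

0.8342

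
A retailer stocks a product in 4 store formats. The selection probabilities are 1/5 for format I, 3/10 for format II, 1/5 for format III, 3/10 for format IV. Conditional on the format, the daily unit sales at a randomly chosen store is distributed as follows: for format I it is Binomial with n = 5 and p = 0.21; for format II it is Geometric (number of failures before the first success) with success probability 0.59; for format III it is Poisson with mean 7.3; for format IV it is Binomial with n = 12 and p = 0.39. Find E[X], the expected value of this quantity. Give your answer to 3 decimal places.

3.282

Component means — I: 1.05; II: 0.694915; III: 7.3; IV: 4.68.
E[X] = 0.2·1.05 + 0.3·0.694915 + 0.2·7.3 + 0.3·4.68 = 3.28247.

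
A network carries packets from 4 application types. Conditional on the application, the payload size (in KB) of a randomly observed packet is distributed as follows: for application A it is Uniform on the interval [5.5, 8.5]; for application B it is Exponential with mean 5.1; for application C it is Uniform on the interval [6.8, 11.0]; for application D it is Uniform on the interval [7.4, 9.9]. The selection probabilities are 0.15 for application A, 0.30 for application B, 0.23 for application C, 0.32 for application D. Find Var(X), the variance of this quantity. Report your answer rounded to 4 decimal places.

Per component, A: μ=7, E[X²]=49.75; B: μ=5.1, E[X²]=52.02; C: μ=8.9, E[X²]=80.68; D: μ=8.65, E[X²]=75.3433.
E[X] = 0.15·7 + 0.3·5.1 + 0.23·8.9 + 0.32·8.65 = 7.395.
E[X²] = 0.15·49.75 + 0.3·52.02 + 0.23·80.68 + 0.32·75.3433 = 65.7348.
Var(X) = E[X²] − (E[X])² = 65.7348 − 54.686 = 11.0487.

11.0487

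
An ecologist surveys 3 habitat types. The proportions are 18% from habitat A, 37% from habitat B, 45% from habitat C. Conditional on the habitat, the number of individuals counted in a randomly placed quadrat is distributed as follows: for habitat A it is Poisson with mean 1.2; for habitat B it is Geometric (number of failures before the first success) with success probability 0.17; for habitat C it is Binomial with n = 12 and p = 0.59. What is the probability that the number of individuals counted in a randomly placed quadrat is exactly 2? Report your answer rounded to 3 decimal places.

0.084

Conditional on each habitat, P(X = 2): A: 0.21686; B: 0.117113; C: 0.0030838.
By total probability, P(X = 2) = 0.18·0.21686 + 0.37·0.117113 + 0.45·0.0030838 = 0.0837543.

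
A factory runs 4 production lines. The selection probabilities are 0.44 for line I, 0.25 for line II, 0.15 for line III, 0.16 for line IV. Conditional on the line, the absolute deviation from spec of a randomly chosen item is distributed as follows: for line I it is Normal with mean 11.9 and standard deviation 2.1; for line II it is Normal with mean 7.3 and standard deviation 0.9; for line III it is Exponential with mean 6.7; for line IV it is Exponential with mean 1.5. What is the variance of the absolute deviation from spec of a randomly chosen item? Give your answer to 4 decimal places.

22.9712

Per component, I: μ=11.9, E[X²]=146.02; II: μ=7.3, E[X²]=54.1; III: μ=6.7, E[X²]=89.78; IV: μ=1.5, E[X²]=4.5.
E[X] = 0.44·11.9 + 0.25·7.3 + 0.15·6.7 + 0.16·1.5 = 8.306.
E[X²] = 0.44·146.02 + 0.25·54.1 + 0.15·89.78 + 0.16·4.5 = 91.9608.
Var(X) = E[X²] − (E[X])² = 91.9608 − 68.9896 = 22.9712.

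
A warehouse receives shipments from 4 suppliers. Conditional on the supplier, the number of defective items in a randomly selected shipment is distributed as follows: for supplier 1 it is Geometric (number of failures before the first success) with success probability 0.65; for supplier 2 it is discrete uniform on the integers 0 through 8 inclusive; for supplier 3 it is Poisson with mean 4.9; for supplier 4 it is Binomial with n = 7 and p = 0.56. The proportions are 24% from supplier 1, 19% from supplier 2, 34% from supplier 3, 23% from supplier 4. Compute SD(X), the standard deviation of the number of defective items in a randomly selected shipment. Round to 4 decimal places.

Per component, 1: μ=0.538462, E[X²]=1.11834; 2: μ=4, E[X²]=22.6667; 3: μ=4.9, E[X²]=28.91; 4: μ=3.92, E[X²]=17.0912.
E[X] = 0.24·0.538462 + 0.19·4 + 0.34·4.9 + 0.23·3.92 = 3.45683.
E[X²] = 0.24·1.11834 + 0.19·22.6667 + 0.34·28.91 + 0.23·17.0912 = 18.3354.
Var(X) = E[X²] − (E[X])² = 18.3354 − 11.9497 = 6.38577.
SD(X) = √6.38577 = 2.52701.

2.5270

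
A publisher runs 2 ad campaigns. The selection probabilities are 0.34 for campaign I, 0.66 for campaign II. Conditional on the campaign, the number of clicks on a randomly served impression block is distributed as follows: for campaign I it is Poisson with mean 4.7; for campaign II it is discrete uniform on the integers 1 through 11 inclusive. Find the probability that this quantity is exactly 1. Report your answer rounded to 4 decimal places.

Conditional on each campaign, P(X = 1): I: 0.0427478; II: 0.0909091.
By total probability, P(X = 1) = 0.34·0.0427478 + 0.66·0.0909091 = 0.0745343.

0.0745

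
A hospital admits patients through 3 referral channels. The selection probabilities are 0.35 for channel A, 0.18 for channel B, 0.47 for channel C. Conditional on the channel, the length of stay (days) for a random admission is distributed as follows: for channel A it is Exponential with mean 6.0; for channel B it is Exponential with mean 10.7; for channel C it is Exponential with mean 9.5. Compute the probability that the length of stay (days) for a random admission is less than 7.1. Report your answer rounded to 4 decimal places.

0.5775

Conditional on each channel, P(X < 7.1): A: 0.693744; B: 0.484981; C: 0.526389.
By total probability, P(X < 7.1) = 0.35·0.693744 + 0.18·0.484981 + 0.47·0.526389 = 0.57751.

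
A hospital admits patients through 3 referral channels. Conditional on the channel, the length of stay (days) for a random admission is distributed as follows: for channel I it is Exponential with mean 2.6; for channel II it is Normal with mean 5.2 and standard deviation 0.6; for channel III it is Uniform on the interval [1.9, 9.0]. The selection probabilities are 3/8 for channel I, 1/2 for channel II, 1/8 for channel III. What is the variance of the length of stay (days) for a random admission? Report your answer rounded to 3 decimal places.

Per component, I: μ=2.6, E[X²]=13.52; II: μ=5.2, E[X²]=27.4; III: μ=5.45, E[X²]=33.9033.
E[X] = 0.375·2.6 + 0.5·5.2 + 0.125·5.45 = 4.25625.
E[X²] = 0.375·13.52 + 0.5·27.4 + 0.125·33.9033 = 23.0079.
Var(X) = E[X²] − (E[X])² = 23.0079 − 18.1157 = 4.89225.

4.892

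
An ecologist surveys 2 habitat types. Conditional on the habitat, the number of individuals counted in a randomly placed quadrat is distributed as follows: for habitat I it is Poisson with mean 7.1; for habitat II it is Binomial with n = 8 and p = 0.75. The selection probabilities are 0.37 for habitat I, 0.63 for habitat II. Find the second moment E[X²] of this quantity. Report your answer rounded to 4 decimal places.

44.9037

For each component E[X²] = Var + (mean)², giving I: 57.51; II: 37.5.
Overall E[X²] = 0.37·57.51 + 0.63·37.5 = 44.9037.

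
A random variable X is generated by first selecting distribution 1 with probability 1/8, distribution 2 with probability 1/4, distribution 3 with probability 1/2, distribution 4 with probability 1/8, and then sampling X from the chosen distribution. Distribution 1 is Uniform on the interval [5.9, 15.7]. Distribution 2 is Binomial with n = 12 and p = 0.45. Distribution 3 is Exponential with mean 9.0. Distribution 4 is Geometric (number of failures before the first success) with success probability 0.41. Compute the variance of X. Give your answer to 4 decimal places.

50.8479

Per component, 1: μ=10.8, E[X²]=124.643; 2: μ=5.4, E[X²]=32.13; 3: μ=9, E[X²]=162; 4: μ=1.43902, E[X²]=5.58061.
E[X] = 0.125·10.8 + 0.25·5.4 + 0.5·9 + 0.125·1.43902 = 7.37988.
E[X²] = 0.125·124.643 + 0.25·32.13 + 0.5·162 + 0.125·5.58061 = 105.31.
Var(X) = E[X²] − (E[X])² = 105.31 − 54.4626 = 50.8479.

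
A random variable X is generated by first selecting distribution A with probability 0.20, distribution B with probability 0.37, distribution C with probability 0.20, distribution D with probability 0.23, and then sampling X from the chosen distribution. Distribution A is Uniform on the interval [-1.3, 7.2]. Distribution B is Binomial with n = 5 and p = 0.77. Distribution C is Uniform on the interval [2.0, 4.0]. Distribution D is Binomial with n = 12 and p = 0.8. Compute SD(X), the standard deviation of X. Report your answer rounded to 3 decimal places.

Per component, A: μ=2.95, E[X²]=14.7233; B: μ=3.85, E[X²]=15.708; C: μ=3, E[X²]=9.33333; D: μ=9.6, E[X²]=94.08.
E[X] = 0.2·2.95 + 0.37·3.85 + 0.2·3 + 0.23·9.6 = 4.8225.
E[X²] = 0.2·14.7233 + 0.37·15.708 + 0.2·9.33333 + 0.23·94.08 = 32.2617.
Var(X) = E[X²] − (E[X])² = 32.2617 − 23.2565 = 9.00519.
SD(X) = √9.00519 = 3.00086.

3.001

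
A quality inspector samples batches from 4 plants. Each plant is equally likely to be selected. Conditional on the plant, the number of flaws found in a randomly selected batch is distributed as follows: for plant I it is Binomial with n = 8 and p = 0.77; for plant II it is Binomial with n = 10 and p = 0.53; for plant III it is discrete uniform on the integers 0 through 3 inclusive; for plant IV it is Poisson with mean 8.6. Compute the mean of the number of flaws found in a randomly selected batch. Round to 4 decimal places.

5.3900

Component means — I: 6.16; II: 5.3; III: 1.5; IV: 8.6.
E[X] = 0.25·6.16 + 0.25·5.3 + 0.25·1.5 + 0.25·8.6 = 5.39.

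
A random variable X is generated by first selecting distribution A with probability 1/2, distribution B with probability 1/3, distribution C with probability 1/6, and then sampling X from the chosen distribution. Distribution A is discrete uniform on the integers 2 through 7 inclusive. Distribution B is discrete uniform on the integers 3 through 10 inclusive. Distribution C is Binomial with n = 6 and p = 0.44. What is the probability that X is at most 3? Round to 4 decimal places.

Conditional on each component, P(X ≤ 3): A: 0.333333; B: 0.125; C: 0.761021.
By total probability, P(X ≤ 3) = 0.5·0.333333 + 0.333333·0.125 + 0.166667·0.761021 = 0.33517.

0.3352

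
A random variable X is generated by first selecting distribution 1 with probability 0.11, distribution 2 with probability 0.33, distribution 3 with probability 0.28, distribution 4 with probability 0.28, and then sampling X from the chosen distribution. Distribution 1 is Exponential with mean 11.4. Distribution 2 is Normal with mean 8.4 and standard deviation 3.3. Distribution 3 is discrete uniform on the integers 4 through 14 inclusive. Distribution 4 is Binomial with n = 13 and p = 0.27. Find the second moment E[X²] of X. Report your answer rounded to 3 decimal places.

For each component E[X²] = Var + (mean)², giving 1: 259.92; 2: 81.45; 3: 91; 4: 14.8824.
Overall E[X²] = 0.11·259.92 + 0.33·81.45 + 0.28·91 + 0.28·14.8824 = 85.1168.

85.117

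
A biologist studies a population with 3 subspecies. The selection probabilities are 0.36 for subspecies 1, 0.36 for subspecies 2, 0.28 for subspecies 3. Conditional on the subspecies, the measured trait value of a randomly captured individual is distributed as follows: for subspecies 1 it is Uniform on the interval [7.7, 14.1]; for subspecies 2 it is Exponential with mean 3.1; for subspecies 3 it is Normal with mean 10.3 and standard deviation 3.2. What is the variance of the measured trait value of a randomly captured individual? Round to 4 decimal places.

Per component, 1: μ=10.9, E[X²]=122.223; 2: μ=3.1, E[X²]=19.22; 3: μ=10.3, E[X²]=116.33.
E[X] = 0.36·10.9 + 0.36·3.1 + 0.28·10.3 = 7.924.
E[X²] = 0.36·122.223 + 0.36·19.22 + 0.28·116.33 = 83.492.
Var(X) = E[X²] − (E[X])² = 83.492 − 62.7898 = 20.7022.

20.7022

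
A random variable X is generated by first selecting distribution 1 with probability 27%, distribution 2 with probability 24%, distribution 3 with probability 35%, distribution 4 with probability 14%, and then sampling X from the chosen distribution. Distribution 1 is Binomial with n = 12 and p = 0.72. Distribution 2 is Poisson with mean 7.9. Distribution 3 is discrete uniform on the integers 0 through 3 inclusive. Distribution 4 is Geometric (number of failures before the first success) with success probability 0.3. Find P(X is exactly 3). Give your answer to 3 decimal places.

Conditional on each component, P(X = 3): 1: 0.000868645; 2: 0.0304652; 3: 0.25; 4: 0.1029.
By total probability, P(X = 3) = 0.27·0.000868645 + 0.24·0.0304652 + 0.35·0.25 + 0.14·0.1029 = 0.109452.

0.109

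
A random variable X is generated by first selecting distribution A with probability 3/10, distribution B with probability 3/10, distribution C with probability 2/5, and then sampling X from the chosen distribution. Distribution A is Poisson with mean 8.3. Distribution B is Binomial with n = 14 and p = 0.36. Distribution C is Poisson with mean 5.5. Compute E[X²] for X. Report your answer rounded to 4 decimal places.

For each component E[X²] = Var + (mean)², giving A: 77.19; B: 28.6272; C: 35.75.
Overall E[X²] = 0.3·77.19 + 0.3·28.6272 + 0.4·35.75 = 46.0452.

46.0452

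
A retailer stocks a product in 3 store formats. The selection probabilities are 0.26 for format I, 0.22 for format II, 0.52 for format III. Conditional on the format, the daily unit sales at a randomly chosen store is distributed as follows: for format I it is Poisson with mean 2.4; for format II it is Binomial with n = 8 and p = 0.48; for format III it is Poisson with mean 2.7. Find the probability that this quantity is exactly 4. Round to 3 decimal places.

Conditional on each format, P(X = 4): I: 0.125408; II: 0.271692; III: 0.148816.
By total probability, P(X = 4) = 0.26·0.125408 + 0.22·0.271692 + 0.52·0.148816 = 0.169763.

0.170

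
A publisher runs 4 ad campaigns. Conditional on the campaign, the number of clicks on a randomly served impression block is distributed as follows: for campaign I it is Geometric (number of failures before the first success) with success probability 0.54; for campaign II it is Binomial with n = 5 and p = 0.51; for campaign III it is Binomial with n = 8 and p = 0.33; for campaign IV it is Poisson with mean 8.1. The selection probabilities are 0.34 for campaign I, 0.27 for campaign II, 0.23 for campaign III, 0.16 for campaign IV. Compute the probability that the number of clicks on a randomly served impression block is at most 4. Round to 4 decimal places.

Conditional on each campaign, P(X ≤ 4): I: 0.979404; II: 0.965497; III: 0.915428; IV: 0.0940485.
By total probability, P(X ≤ 4) = 0.34·0.979404 + 0.27·0.965497 + 0.23·0.915428 + 0.16·0.0940485 = 0.819278.

0.8193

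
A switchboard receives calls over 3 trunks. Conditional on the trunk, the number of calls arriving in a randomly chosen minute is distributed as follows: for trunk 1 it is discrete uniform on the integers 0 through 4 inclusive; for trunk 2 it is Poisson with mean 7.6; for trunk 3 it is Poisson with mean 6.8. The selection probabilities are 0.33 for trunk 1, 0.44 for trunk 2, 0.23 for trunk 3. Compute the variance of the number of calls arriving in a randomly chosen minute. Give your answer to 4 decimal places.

Per component, 1: μ=2, E[X²]=6; 2: μ=7.6, E[X²]=65.36; 3: μ=6.8, E[X²]=53.04.
E[X] = 0.33·2 + 0.44·7.6 + 0.23·6.8 = 5.568.
E[X²] = 0.33·6 + 0.44·65.36 + 0.23·53.04 = 42.9376.
Var(X) = E[X²] − (E[X])² = 42.9376 − 31.0026 = 11.935.

11.9350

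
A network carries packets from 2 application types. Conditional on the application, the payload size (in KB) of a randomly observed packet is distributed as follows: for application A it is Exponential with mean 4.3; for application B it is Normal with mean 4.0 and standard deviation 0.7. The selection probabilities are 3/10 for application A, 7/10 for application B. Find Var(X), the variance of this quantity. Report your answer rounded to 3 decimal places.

5.909

Per component, A: μ=4.3, E[X²]=36.98; B: μ=4, E[X²]=16.49.
E[X] = 0.3·4.3 + 0.7·4 = 4.09.
E[X²] = 0.3·36.98 + 0.7·16.49 = 22.637.
Var(X) = E[X²] − (E[X])² = 22.637 − 16.7281 = 5.9089.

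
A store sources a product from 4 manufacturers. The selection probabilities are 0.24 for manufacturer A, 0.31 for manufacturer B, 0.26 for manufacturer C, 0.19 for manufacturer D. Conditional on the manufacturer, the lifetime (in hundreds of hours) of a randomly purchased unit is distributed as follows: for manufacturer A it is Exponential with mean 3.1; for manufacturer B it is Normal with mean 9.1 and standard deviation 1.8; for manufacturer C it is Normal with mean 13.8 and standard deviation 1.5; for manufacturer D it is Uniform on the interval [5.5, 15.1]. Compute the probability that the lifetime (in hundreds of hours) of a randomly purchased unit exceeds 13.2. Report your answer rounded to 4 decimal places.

Conditional on each manufacturer, P(X > 13.2): A: 0.0141497; B: 0.0113699; C: 0.655422; D: 0.197917.
By total probability, P(X > 13.2) = 0.24·0.0141497 + 0.31·0.0113699 + 0.26·0.655422 + 0.19·0.197917 = 0.214934.

0.2149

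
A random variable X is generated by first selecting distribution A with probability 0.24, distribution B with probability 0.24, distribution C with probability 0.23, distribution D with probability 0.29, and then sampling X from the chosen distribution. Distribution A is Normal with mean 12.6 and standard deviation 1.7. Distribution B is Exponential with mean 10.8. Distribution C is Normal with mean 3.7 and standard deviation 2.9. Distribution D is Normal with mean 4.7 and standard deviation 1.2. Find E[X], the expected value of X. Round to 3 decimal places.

Component means — A: 12.6; B: 10.8; C: 3.7; D: 4.7.
E[X] = 0.24·12.6 + 0.24·10.8 + 0.23·3.7 + 0.29·4.7 = 7.83.

7.830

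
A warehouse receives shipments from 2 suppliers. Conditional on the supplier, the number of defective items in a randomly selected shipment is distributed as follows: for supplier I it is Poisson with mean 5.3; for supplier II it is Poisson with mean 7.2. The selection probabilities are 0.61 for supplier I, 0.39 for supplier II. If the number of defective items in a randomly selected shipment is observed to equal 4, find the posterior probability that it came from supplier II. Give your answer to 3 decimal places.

Likelihoods P(X=4 | ·): I: 0.164109; II: 0.0835985.
Posterior ∝ prior × likelihood. Numerator for II: 0.39·0.0835985 = 0.0326034.
Normalizing constant: 0.61·0.164109 + 0.39·0.0835985 = 0.13271.
P(II | observation) = 0.0326034 / 0.13271 = 0.245675.

0.246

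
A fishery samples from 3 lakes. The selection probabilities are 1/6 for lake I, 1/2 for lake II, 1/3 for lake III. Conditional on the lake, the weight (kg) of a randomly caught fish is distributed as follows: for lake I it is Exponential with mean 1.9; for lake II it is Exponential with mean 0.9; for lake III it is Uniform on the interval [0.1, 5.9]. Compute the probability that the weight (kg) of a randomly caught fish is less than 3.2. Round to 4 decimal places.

0.7996

Conditional on each lake, P(X < 3.2): I: 0.814409; II: 0.971434; III: 0.534483.
By total probability, P(X < 3.2) = 0.166667·0.814409 + 0.5·0.971434 + 0.333333·0.534483 = 0.799613.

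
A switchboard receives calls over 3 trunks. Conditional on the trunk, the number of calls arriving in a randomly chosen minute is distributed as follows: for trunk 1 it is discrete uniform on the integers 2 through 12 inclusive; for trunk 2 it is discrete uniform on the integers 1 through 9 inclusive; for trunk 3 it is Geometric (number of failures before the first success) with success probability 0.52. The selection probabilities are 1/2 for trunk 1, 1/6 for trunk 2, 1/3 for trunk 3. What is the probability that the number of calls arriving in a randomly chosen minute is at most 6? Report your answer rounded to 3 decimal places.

Conditional on each trunk, P(X ≤ 6): 1: 0.454545; 2: 0.666667; 3: 0.994129.
By total probability, P(X ≤ 6) = 0.5·0.454545 + 0.166667·0.666667 + 0.333333·0.994129 = 0.66976.

0.670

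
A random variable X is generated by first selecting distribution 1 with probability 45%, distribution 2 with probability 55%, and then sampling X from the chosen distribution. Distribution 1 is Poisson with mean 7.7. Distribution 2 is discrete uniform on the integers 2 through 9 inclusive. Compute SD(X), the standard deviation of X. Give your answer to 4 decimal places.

2.7478

Per component, 1: μ=7.7, E[X²]=66.99; 2: μ=5.5, E[X²]=35.5.
E[X] = 0.45·7.7 + 0.55·5.5 = 6.49.
E[X²] = 0.45·66.99 + 0.55·35.5 = 49.6705.
Var(X) = E[X²] − (E[X])² = 49.6705 − 42.1201 = 7.5504.
SD(X) = √7.5504 = 2.7478.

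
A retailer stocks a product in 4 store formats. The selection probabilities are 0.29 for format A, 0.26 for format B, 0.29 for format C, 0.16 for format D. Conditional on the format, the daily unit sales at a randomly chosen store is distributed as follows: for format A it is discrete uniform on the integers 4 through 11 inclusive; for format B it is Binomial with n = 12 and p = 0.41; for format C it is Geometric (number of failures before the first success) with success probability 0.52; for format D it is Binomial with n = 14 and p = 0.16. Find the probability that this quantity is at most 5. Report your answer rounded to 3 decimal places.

Conditional on each format, P(X ≤ 5): A: 0.25; B: 0.638409; C: 0.987769; D: 0.984276.
By total probability, P(X ≤ 5) = 0.29·0.25 + 0.26·0.638409 + 0.29·0.987769 + 0.16·0.984276 = 0.682424.

0.682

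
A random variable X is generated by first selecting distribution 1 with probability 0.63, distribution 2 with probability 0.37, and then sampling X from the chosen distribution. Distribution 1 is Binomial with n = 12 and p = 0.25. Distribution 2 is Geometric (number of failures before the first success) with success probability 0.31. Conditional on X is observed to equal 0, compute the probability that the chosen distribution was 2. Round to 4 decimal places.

0.8518

Likelihoods P(X=0 | ·): 1: 0.0316764; 2: 0.31.
Posterior ∝ prior × likelihood. Numerator for 2: 0.37·0.31 = 0.1147.
Normalizing constant: 0.63·0.0316764 + 0.37·0.31 = 0.134656.
P(2 | observation) = 0.1147 / 0.134656 = 0.851799.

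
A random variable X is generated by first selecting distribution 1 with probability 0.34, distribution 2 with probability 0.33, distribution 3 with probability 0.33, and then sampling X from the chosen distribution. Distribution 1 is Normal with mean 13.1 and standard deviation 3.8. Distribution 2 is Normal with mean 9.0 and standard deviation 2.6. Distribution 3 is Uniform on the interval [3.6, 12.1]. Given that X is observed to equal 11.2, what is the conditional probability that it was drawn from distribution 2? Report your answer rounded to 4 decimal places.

Likelihoods f(11.2 | ·): 1: 0.0926488; 2: 0.107267; 3: 0.117647.
Posterior ∝ prior × likelihood. Numerator for 2: 0.33·0.107267 = 0.035398.
Normalizing constant: 0.34·0.0926488 + 0.33·0.107267 + 0.33·0.117647 = 0.105722.
P(2 | observation) = 0.035398 / 0.105722 = 0.334821.

0.3348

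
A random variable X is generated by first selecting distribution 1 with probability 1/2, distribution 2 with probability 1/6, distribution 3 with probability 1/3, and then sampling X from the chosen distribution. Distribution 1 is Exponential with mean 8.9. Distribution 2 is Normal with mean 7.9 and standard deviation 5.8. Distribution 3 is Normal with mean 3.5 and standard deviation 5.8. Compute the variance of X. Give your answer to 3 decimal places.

Per component, 1: μ=8.9, E[X²]=158.42; 2: μ=7.9, E[X²]=96.05; 3: μ=3.5, E[X²]=45.89.
E[X] = 0.5·8.9 + 0.166667·7.9 + 0.333333·3.5 = 6.93333.
E[X²] = 0.5·158.42 + 0.166667·96.05 + 0.333333·45.89 = 110.515.
Var(X) = E[X²] − (E[X])² = 110.515 − 48.0711 = 62.4439.

62.444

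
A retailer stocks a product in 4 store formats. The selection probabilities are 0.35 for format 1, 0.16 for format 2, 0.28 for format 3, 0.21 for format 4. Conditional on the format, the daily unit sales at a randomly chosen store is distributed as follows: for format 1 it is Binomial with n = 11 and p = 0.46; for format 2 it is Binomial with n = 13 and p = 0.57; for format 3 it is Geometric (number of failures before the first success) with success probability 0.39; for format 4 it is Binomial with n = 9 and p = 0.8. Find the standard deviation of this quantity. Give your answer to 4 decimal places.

Per component, 1: μ=5.06, E[X²]=28.336; 2: μ=7.41, E[X²]=58.0944; 3: μ=1.5641, E[X²]=6.45694; 4: μ=7.2, E[X²]=53.28.
E[X] = 0.35·5.06 + 0.16·7.41 + 0.28·1.5641 + 0.21·7.2 = 4.90655.
E[X²] = 0.35·28.336 + 0.16·58.0944 + 0.28·6.45694 + 0.21·53.28 = 32.2094.
Var(X) = E[X²] − (E[X])² = 32.2094 − 24.0742 = 8.13523.
SD(X) = √8.13523 = 2.85223.

2.8522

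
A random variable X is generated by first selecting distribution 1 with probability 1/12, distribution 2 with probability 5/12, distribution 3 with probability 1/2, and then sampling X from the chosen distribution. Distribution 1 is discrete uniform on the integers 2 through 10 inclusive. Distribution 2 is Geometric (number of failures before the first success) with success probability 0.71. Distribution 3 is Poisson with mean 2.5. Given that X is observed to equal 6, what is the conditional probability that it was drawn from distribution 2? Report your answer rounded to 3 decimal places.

Likelihoods P(X=6 | ·): 1: 0.111111; 2: 0.000422325; 3: 0.0278337.
Posterior ∝ prior × likelihood. Numerator for 2: 0.416667·0.000422325 = 0.000175969.
Normalizing constant: 0.0833333·0.111111 + 0.416667·0.000422325 + 0.5·0.0278337 = 0.0233521.
P(2 | observation) = 0.000175969 / 0.0233521 = 0.00753545.

0.008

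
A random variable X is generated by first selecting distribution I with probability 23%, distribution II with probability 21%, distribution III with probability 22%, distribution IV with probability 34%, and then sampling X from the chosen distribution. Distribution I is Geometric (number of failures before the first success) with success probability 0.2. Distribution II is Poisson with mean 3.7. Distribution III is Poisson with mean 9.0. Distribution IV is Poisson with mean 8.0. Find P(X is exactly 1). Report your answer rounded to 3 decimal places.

0.057

Conditional on each component, P(X = 1): I: 0.16; II: 0.091477; III: 0.00111069; IV: 0.0026837.
By total probability, P(X = 1) = 0.23·0.16 + 0.21·0.091477 + 0.22·0.00111069 + 0.34·0.0026837 = 0.057167.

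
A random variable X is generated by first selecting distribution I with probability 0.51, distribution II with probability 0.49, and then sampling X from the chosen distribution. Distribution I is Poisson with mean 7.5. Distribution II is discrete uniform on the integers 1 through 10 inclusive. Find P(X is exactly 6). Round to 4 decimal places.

Conditional on each component, P(X = 6): I: 0.136718; II: 0.1.
By total probability, P(X = 6) = 0.51·0.136718 + 0.49·0.1 = 0.118726.

0.1187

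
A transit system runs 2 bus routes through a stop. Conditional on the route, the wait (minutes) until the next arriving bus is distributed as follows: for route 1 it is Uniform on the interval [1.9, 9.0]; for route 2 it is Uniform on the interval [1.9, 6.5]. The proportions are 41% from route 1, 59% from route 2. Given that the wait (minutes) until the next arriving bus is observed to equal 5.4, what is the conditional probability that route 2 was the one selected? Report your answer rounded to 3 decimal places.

Likelihoods f(5.4 | ·): 1: 0.140845; 2: 0.217391.
Posterior ∝ prior × likelihood. Numerator for 2: 0.59·0.217391 = 0.128261.
Normalizing constant: 0.41·0.140845 + 0.59·0.217391 = 0.186007.
P(2 | observation) = 0.128261 / 0.186007 = 0.689547.

0.690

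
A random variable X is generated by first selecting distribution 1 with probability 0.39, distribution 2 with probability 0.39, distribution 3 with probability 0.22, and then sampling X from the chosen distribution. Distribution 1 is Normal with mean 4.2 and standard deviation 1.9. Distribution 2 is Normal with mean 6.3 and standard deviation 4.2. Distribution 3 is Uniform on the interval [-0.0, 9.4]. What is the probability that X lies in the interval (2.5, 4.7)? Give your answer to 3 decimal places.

Conditional on each component, P(2.5 < X < 4.7): 1: 0.418322; 2: 0.168824; 3: 0.234043.
By total probability, P(2.5 < X < 4.7) = 0.39·0.418322 + 0.39·0.168824 + 0.22·0.234043 = 0.280476.

0.280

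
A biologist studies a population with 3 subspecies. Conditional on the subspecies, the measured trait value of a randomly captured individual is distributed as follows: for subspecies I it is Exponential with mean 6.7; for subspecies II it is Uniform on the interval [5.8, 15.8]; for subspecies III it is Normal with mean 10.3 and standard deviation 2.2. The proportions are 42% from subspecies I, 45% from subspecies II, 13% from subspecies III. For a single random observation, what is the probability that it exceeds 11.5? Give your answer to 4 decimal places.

Conditional on each subspecies, P(X > 11.5): I: 0.179709; II: 0.43; III: 0.29272.
By total probability, P(X > 11.5) = 0.42·0.179709 + 0.45·0.43 + 0.13·0.29272 = 0.307031.

0.3070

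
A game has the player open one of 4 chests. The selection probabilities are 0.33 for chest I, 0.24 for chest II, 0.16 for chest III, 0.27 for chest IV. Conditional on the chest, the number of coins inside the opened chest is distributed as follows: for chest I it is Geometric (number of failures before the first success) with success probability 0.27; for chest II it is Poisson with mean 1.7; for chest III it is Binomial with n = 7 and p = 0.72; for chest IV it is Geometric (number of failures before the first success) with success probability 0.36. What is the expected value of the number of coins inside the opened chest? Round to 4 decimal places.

2.5866

Component means — I: 2.7037; II: 1.7; III: 5.04; IV: 1.77778.
E[X] = 0.33·2.7037 + 0.24·1.7 + 0.16·5.04 + 0.27·1.77778 = 2.58662.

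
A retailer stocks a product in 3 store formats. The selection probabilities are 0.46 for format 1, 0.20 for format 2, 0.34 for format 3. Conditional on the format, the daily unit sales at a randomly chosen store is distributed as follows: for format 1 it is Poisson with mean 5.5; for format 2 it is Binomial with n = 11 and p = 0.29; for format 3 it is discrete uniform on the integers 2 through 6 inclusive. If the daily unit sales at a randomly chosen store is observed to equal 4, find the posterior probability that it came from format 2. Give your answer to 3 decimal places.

Likelihoods P(X=4 | ·): 1: 0.155819; 2: 0.212283; 3: 0.2.
Posterior ∝ prior × likelihood. Numerator for 2: 0.2·0.212283 = 0.0424565.
Normalizing constant: 0.46·0.155819 + 0.2·0.212283 + 0.34·0.2 = 0.182133.
P(2 | observation) = 0.0424565 / 0.182133 = 0.233107.

0.233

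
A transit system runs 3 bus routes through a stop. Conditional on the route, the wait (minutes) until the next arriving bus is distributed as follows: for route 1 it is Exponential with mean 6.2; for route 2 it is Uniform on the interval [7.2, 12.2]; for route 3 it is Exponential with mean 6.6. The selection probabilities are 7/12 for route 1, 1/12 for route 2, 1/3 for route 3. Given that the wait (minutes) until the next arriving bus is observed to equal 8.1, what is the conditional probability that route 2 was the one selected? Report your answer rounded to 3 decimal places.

0.293

Likelihoods f(8.1 | ·): 1: 0.0436741; 2: 0.2; 3: 0.0444077.
Posterior ∝ prior × likelihood. Numerator for 2: 0.0833333·0.2 = 0.0166667.
Normalizing constant: 0.583333·0.0436741 + 0.0833333·0.2 + 0.333333·0.0444077 = 0.0569458.
P(2 | observation) = 0.0166667 / 0.0569458 = 0.292676.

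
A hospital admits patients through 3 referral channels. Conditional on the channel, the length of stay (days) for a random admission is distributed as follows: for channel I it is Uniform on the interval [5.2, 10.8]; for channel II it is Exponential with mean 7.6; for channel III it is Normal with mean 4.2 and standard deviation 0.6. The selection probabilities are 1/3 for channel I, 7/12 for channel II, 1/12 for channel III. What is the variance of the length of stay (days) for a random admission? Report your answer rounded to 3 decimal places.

35.589

Per component, I: μ=8, E[X²]=66.6133; II: μ=7.6, E[X²]=115.52; III: μ=4.2, E[X²]=18.
E[X] = 0.333333·8 + 0.583333·7.6 + 0.0833333·4.2 = 7.45.
E[X²] = 0.333333·66.6133 + 0.583333·115.52 + 0.0833333·18 = 91.0911.
Var(X) = E[X²] − (E[X])² = 91.0911 − 55.5025 = 35.5886.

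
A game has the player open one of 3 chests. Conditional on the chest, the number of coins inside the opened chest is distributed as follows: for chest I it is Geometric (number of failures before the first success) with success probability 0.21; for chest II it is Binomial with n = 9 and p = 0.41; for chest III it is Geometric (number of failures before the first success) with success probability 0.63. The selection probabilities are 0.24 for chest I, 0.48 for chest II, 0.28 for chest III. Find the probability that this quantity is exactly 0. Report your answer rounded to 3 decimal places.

Conditional on each chest, P(X = 0): I: 0.21; II: 0.008663; III: 0.63.
By total probability, P(X = 0) = 0.24·0.21 + 0.48·0.008663 + 0.28·0.63 = 0.230958.

0.231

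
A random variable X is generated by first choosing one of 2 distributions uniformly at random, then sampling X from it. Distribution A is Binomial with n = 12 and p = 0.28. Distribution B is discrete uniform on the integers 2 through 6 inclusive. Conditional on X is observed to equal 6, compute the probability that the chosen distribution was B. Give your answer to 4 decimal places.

0.7633

Likelihoods P(X=6 | ·): A: 0.0620319; B: 0.2.
Posterior ∝ prior × likelihood. Numerator for B: 0.5·0.2 = 0.1.
Normalizing constant: 0.5·0.0620319 + 0.5·0.2 = 0.131016.
P(B | observation) = 0.1 / 0.131016 = 0.763266.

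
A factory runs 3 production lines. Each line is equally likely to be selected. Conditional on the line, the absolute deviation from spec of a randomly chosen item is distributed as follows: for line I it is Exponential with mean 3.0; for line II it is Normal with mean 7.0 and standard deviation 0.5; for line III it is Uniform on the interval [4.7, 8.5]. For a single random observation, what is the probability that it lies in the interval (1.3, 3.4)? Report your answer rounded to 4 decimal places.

0.1088

Conditional on each line, P(1.3 < X < 3.4): I: 0.326386; II: 3.01037e-13; III: 0.
By total probability, P(1.3 < X < 3.4) = 0.333333·0.326386 + 0.333333·3.01037e-13 + 0.333333·0 = 0.108795.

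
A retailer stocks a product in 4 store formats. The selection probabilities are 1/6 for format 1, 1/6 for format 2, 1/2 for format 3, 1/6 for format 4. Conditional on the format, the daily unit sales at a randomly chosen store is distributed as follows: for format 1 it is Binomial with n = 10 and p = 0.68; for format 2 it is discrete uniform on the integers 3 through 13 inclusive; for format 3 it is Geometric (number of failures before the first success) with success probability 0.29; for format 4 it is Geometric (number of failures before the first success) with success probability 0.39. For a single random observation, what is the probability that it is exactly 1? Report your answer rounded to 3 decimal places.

Conditional on each format, P(X = 1): 1: 0.000239254; 2: 0; 3: 0.2059; 4: 0.2379.
By total probability, P(X = 1) = 0.166667·0.000239254 + 0.166667·0 + 0.5·0.2059 + 0.166667·0.2379 = 0.14264.

0.143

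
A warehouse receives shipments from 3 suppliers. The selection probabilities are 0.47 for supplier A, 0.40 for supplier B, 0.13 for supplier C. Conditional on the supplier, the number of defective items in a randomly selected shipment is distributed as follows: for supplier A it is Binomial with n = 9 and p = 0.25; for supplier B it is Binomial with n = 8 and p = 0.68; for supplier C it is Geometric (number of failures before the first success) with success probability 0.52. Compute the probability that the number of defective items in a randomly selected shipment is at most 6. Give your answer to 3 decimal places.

0.911

Conditional on each supplier, P(X ≤ 6): A: 0.998657; B: 0.782175; C: 0.994129.
By total probability, P(X ≤ 6) = 0.47·0.998657 + 0.4·0.782175 + 0.13·0.994129 = 0.911476.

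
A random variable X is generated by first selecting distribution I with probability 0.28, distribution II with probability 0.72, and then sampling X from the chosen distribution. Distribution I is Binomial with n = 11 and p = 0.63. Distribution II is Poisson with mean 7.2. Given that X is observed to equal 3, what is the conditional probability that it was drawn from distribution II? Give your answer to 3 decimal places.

0.892

Likelihoods P(X=3 | ·): I: 0.0144917; II: 0.0464436.
Posterior ∝ prior × likelihood. Numerator for II: 0.72·0.0464436 = 0.0334394.
Normalizing constant: 0.28·0.0144917 + 0.72·0.0464436 = 0.0374971.
P(II | observation) = 0.0334394 / 0.0374971 = 0.891787.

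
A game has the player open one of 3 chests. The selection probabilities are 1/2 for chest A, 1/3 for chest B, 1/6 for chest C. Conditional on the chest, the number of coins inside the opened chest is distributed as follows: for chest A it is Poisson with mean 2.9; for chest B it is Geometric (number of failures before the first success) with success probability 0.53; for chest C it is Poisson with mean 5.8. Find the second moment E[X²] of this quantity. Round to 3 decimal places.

For each component E[X²] = Var + (mean)², giving A: 11.31; B: 2.45959; C: 39.44.
Overall E[X²] = 0.5·11.31 + 0.333333·2.45959 + 0.166667·39.44 = 13.0482.

13.048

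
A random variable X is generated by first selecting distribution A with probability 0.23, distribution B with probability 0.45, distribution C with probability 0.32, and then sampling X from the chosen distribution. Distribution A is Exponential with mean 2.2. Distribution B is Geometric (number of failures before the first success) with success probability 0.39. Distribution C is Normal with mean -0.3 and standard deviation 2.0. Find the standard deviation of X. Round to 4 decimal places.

Per component, A: μ=2.2, E[X²]=9.68; B: μ=1.5641, E[X²]=6.45694; C: μ=-0.3, E[X²]=4.09.
E[X] = 0.23·2.2 + 0.45·1.5641 + 0.32·-0.3 = 1.11385.
E[X²] = 0.23·9.68 + 0.45·6.45694 + 0.32·4.09 = 6.44082.
Var(X) = E[X²] − (E[X])² = 6.44082 − 1.24065 = 5.20017.
SD(X) = √5.20017 = 2.28039.

2.2804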